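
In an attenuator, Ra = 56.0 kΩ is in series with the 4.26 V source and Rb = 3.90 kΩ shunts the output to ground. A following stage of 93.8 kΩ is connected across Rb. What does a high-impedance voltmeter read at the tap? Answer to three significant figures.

The load sits in parallel with Rb: Rb‖R_L = (3.90 × 93.8) / (3.90 + 93.8) = 3.744 kΩ.
V_out = 4.26 × 3.744 / (56.0 + 3.744) = 4.26 × 3.744/59.74 = 0.267 V.

V_out ≈ 0.267 V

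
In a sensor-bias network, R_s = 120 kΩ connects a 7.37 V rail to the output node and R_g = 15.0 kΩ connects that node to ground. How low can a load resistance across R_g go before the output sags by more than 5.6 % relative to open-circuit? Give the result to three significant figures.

Output resistance R_th = R_s‖R_g = (120 × 15.0)/135.0 = 13.33 kΩ.
The fractional drop is R_th/(R_th + R_L); requiring this ≤ 0.0560 gives R_L ≥ R_th(1/0.0560 − 1) = 13.33 × 16.86 = 225 kΩ.

R_L(min) ≈ 225 kΩ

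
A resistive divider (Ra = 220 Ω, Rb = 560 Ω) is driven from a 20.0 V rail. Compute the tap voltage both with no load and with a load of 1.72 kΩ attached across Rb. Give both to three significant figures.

Open-circuit: V = 20.0 × 560/(220 + 560) = 14.4 V.
With the load, Rb becomes Rb‖R_L = 422.5 Ω, so V = 20.0 × 422.5/642.5 = 13.2 V.

Unloaded: 14.4 V; loaded: 13.2 V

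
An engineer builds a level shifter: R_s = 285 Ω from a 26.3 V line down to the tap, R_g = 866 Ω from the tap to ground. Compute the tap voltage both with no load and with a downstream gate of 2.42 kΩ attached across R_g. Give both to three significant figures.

Open-circuit: V = 26.3 × 866/(285 + 866) = 19.8 V.
With the load, R_g becomes R_g‖R_L = 637.8 Ω, so V = 26.3 × 637.8/922.8 = 18.2 V.

Unloaded: 19.8 V; loaded: 18.2 V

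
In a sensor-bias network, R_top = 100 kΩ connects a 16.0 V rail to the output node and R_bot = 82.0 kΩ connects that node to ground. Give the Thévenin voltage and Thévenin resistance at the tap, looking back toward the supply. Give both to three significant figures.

V_th is the open-circuit tap voltage: 16.0 × 82.0/(100 + 82.0) = 7.21 V.
With the supply zeroed, R_top and R_bot appear in parallel from the tap: R_th = R_top‖R_bot = (100 × 82.0)/182.0 = 45.1 kΩ.

V_th = 7.21 V, R_th = 45.1 kΩ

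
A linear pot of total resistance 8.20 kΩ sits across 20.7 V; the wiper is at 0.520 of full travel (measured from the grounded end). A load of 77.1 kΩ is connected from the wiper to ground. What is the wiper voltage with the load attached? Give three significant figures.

V ≈ 10.5 V

The wiper splits the pot into (1−α)R = 3.936 kΩ above and αR = 4.264 kΩ below.
Lower section ‖ load = 4.041 kΩ.
V_wiper = 20.7 × 4.041/(3.936 + 4.041) = 10.5 V.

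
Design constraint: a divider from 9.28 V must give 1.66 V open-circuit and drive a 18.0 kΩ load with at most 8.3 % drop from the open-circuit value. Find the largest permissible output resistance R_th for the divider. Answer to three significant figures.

R_th ≤ 1.63 kΩ

Loading drop = R_th/(R_th + R_L) ≤ 0.0830, so R_th ≤ R_L · ε/(1−ε) = 18.0 kΩ × 0.0830/0.9170 = 1.63 kΩ.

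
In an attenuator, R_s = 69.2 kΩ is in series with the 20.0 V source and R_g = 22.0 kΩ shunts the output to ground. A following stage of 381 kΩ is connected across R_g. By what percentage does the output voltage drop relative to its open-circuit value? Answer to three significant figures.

The divider's output (Thévenin) resistance is R_s‖R_g = 16.69 kΩ.
Fractional drop under load = R_th/(R_th + R_L) = 16.69 / (16.69 + 381) = 0.04197.
So the output falls by 4.20 %.

4.20 %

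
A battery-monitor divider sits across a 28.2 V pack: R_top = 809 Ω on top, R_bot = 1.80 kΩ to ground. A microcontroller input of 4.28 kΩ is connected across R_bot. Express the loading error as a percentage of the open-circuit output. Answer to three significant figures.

The divider's output (Thévenin) resistance is R_top‖R_bot = 558.1 Ω.
Fractional drop under load = R_th/(R_th + R_L) = 558.1 / (558.1 + 4280) = 0.1154.
So the output falls by 11.5 %.

11.5 %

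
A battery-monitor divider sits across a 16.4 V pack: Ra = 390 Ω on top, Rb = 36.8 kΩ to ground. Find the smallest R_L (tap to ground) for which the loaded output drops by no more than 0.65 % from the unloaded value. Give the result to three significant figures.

Output resistance R_th = Ra‖Rb = (390 × 36800)/37190 = 385.9 Ω.
The fractional drop is R_th/(R_th + R_L); requiring this ≤ 0.00650 gives R_L ≥ R_th(1/0.00650 − 1) = 385.9 × 152.8 = 59.0 kΩ.

R_L(min) ≈ 59.0 kΩ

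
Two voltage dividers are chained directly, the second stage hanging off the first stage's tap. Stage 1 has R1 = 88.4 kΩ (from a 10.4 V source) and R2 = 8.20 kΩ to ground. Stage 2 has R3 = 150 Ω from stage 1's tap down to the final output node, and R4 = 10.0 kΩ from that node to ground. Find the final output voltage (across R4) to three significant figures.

V_out ≈ 0.500 V

Stage 2 presents R3+R4 = 10150 Ω as a load on stage 1's tap.
Stage 1's lower leg becomes R2‖(R3+R4) = 4536 Ω, so V_mid = 10.4 × 4536/92940 = 0.5076 V.
Stage 2 is itself unloaded: V_out = V_mid × R4/(R3+R4) = 0.5076 × 10000/10150 = 0.500 V.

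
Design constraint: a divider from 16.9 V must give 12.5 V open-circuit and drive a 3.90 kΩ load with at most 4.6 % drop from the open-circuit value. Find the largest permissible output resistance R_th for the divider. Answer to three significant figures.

R_th ≤ 188 Ω

Loading drop = R_th/(R_th + R_L) ≤ 0.0460, so R_th ≤ R_L · ε/(1−ε) = 3.90 kΩ × 0.0460/0.9540 = 188 Ω.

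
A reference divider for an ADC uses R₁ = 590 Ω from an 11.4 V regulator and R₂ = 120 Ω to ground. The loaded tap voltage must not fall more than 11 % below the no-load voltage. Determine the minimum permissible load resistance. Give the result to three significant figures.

R_L(min) ≈ 807 Ω

Output resistance R_th = R₁‖R₂ = (590 × 120)/710.0 = 99.72 Ω.
The fractional drop is R_th/(R_th + R_L); requiring this ≤ 0.110 gives R_L ≥ R_th(1/0.110 − 1) = 99.72 × 8.091 = 807 Ω.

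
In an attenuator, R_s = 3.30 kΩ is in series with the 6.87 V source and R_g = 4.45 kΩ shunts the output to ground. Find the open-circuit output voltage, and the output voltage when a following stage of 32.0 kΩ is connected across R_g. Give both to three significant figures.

Unloaded: 3.94 V; loaded: 3.72 V

Open-circuit: V = 6.87 × 4.45/(3.30 + 4.45) = 3.94 V.
With the load, R_g becomes R_g‖R_L = 3.907 kΩ, so V = 6.87 × 3.907/7.207 = 3.72 V.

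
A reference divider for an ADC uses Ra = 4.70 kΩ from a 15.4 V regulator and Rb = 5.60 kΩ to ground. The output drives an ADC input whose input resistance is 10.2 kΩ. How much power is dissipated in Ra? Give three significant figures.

Total resistance from the source is Ra + (Rb‖R_L) = 8.315 kΩ, so I = 15.4/8.315 kΩ = 1.852 mA.
P = I²·Ra = (1.852 mA)² × 4.70 kΩ = 16.1 mW.

P ≈ 16.1 mW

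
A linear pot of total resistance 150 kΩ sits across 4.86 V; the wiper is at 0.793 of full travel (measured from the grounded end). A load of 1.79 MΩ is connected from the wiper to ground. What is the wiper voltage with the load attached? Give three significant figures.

V ≈ 3.80 V

The wiper splits the pot into (1−α)R = 31.05 kΩ above and αR = 119.0 kΩ below.
Lower section ‖ load = 111.5 kΩ.
V_wiper = 4.86 × 111.5/(31.05 + 111.5) = 3.80 V.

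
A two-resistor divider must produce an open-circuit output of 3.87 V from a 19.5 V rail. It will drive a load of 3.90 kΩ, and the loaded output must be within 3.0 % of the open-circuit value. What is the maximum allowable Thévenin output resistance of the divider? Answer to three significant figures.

Loading drop = R_th/(R_th + R_L) ≤ 0.0300, so R_th ≤ R_L · ε/(1−ε) = 3.90 kΩ × 0.0300/0.9700 = 121 Ω.

R_th ≤ 121 Ω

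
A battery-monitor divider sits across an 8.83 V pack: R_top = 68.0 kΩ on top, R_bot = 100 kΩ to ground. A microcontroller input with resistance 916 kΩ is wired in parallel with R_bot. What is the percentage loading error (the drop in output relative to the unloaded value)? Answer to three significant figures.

The divider's output (Thévenin) resistance is R_top‖R_bot = 40.48 kΩ.
Fractional drop under load = R_th/(R_th + R_L) = 40.48 / (40.48 + 916) = 0.04232.
So the output falls by 4.23 %.

4.23 %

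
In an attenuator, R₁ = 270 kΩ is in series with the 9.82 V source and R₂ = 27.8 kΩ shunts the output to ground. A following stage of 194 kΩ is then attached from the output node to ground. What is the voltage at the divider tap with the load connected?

V_out ≈ 0.811 V

The load sits in parallel with R₂: R₂‖R_L = (27.8 × 194) / (27.8 + 194) = 24.32 kΩ.
V_out = 9.82 × 24.32 / (270 + 24.32) = 9.82 × 24.32/294.3 = 0.811 V.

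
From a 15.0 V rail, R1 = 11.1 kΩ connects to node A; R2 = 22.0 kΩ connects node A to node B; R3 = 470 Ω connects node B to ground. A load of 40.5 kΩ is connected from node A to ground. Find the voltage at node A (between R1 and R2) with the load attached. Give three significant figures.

V ≈ 8.48 V

Below node A the series string R2+R3 = 22470 Ω sits in parallel with the 40500 Ω load: 14450 Ω.
V_A = 15.0 × 14450/(11100 + 14450) = 8.48 V.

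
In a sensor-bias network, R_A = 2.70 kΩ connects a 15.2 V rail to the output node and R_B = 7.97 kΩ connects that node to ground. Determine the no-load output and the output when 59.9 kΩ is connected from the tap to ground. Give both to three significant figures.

Unloaded: 11.4 V; loaded: 11.0 V

Open-circuit: V = 15.2 × 7.97/(2.70 + 7.97) = 11.4 V.
With the load, R_B becomes R_B‖R_L = 7.034 kΩ, so V = 15.2 × 7.034/9.734 = 11.0 V.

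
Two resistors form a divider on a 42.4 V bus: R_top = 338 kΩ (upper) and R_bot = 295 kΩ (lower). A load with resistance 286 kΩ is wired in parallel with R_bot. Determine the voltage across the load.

The load sits in parallel with R_bot: R_bot‖R_L = (295 × 286) / (295 + 286) = 145.2 kΩ.
V_out = 42.4 × 145.2 / (338 + 145.2) = 42.4 × 145.2/483.2 = 12.7 V.
(Unloaded it would have been 19.8 V.)

V_out ≈ 12.7 V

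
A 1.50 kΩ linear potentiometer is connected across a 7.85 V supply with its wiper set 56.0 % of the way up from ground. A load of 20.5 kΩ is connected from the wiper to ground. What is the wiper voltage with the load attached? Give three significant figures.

V ≈ 4.32 V

The wiper splits the pot into (1−α)R = 660.0 Ω above and αR = 840.0 Ω below.
Lower section ‖ load = 806.9 Ω.
V_wiper = 7.85 × 806.9/(660.0 + 806.9) = 4.32 V.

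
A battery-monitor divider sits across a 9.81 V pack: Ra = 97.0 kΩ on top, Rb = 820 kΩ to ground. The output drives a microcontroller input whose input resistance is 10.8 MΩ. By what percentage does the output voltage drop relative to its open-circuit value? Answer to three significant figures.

0.797 %

The divider's output (Thévenin) resistance is Ra‖Rb = 86.74 kΩ.
Fractional drop under load = R_th/(R_th + R_L) = 86.74 / (86.74 + 10800) = 0.007967.
So the output falls by 0.797 %.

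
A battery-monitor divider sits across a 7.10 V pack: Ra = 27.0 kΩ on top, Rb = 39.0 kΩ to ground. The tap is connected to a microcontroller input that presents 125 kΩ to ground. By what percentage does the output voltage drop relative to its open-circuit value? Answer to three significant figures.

11.3 %

Unloaded V = 7.10 × 39.0/66.00 = 4.1955 V.
Loaded: Rb‖R_L = 29.73 kΩ, giving V = 7.10 × 29.73/56.73 = 3.7206 V.
Drop = (4.1955 − 3.7206) / 4.1955 = 11.3 %.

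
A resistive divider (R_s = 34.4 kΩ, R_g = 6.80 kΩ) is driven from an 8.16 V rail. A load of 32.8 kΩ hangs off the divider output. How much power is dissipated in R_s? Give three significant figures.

P ≈ 1.43 mW

Total resistance from the source is R_s + (R_g‖R_L) = 40.03 kΩ, so I = 8.16/40.03 kΩ = 0.2038 mA.
P = I²·R_s = (0.2038 mA)² × 34.4 kΩ = 1.43 mW.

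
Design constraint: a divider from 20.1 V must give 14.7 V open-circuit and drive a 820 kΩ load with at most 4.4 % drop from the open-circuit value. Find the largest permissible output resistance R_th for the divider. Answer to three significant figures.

R_th ≤ 37.7 kΩ

Loading drop = R_th/(R_th + R_L) ≤ 0.0440, so R_th ≤ R_L · ε/(1−ε) = 820 kΩ × 0.0440/0.9560 = 37.7 kΩ.
(Any R1, R2 with R2/(R1+R2) = 0.731 and R1‖R2 ≤ 37.7 kΩ will meet the spec.)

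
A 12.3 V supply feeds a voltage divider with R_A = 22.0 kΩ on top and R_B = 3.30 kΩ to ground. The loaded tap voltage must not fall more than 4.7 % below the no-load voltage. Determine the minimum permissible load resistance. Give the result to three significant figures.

Output resistance R_th = R_A‖R_B = (22.0 × 3.30)/25.30 = 2.870 kΩ.
The fractional drop is R_th/(R_th + R_L); requiring this ≤ 0.0470 gives R_L ≥ R_th(1/0.0470 − 1) = 2.870 × 20.28 = 58.2 kΩ.

R_L(min) ≈ 58.2 kΩ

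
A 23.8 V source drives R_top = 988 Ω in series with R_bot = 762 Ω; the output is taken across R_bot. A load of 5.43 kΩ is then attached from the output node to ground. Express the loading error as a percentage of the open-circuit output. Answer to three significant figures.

7.34 %

The divider's output (Thévenin) resistance is R_top‖R_bot = 430.2 Ω.
Fractional drop under load = R_th/(R_th + R_L) = 430.2 / (430.2 + 5430) = 0.07341.
So the output falls by 7.34 %.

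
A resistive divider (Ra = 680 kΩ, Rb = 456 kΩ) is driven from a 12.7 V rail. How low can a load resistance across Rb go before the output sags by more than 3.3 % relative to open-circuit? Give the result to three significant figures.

R_L(min) ≈ 8.00 MΩ

Output resistance R_th = Ra‖Rb = (680 × 456)/1136 = 273.0 kΩ.
The fractional drop is R_th/(R_th + R_L); requiring this ≤ 0.0330 gives R_L ≥ R_th(1/0.0330 − 1) = 273.0 × 29.30 = 8.00 MΩ.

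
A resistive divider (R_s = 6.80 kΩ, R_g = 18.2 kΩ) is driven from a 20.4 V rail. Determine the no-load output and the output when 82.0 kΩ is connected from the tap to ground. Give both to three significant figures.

Open-circuit: V = 20.4 × 18.2/(6.80 + 18.2) = 14.9 V.
With the load, R_g becomes R_g‖R_L = 14.89 kΩ, so V = 20.4 × 14.89/21.69 = 14.0 V.

Unloaded: 14.9 V; loaded: 14.0 V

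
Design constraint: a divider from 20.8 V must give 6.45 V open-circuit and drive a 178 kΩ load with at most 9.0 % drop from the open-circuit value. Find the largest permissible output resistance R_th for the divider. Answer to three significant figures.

Loading drop = R_th/(R_th + R_L) ≤ 0.0900, so R_th ≤ R_L · ε/(1−ε) = 178 kΩ × 0.0900/0.9100 = 17.6 kΩ.

R_th ≤ 17.6 kΩ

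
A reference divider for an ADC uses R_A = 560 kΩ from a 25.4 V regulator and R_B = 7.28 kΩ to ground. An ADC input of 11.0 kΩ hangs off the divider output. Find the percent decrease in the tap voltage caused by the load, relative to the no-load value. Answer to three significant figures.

Unloaded V = 25.4 × 7.28/567.3 = 0.3260 V.
Loaded: R_B‖R_L = 4.381 kΩ, giving V = 25.4 × 4.381/564.4 = 0.1972 V.
Drop = (0.3260 − 0.1972) / 0.3260 = 39.5 %.

39.5 %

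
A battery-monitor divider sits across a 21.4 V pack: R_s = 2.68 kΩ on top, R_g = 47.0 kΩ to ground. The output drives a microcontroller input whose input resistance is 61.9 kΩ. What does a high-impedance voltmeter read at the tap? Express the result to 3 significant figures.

The load sits in parallel with R_g: R_g‖R_L = (47.0 × 61.9) / (47.0 + 61.9) = 26.72 kΩ.
V_out = 21.4 × 26.72 / (2.68 + 26.72) = 21.4 × 26.72/29.40 = 19.4 V.

V_out ≈ 19.4 V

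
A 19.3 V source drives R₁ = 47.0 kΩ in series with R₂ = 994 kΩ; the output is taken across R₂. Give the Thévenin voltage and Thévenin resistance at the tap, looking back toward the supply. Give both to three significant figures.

V_th is the open-circuit tap voltage: 19.3 × 994/(47.0 + 994) = 18.4 V.
With the supply zeroed, R₁ and R₂ appear in parallel from the tap: R_th = R₁‖R₂ = (47.0 × 994)/1041 = 44.9 kΩ.

V_th = 18.4 V, R_th = 44.9 kΩ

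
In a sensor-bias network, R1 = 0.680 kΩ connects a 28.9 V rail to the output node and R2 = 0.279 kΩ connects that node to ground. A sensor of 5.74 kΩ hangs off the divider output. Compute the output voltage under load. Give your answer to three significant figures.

The load sits in parallel with R2: R2‖R_L = (279 × 5740) / (279 + 5740) = 266.1 Ω.
V_out = 28.9 × 266.1 / (680 + 266.1) = 28.9 × 266.1/946.1 = 8.13 V.

V_out ≈ 8.13 V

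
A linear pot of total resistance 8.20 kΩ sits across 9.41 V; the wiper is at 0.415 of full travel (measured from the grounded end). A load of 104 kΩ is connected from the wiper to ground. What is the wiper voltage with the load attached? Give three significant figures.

V ≈ 3.83 V

The wiper splits the pot into (1−α)R = 4.797 kΩ above and αR = 3.403 kΩ below.
Lower section ‖ load = 3.295 kΩ.
V_wiper = 9.41 × 3.295/(4.797 + 3.295) = 3.83 V.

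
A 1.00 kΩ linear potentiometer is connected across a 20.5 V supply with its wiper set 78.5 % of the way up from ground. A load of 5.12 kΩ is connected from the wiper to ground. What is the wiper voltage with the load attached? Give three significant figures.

The wiper splits the pot into (1−α)R = 215.0 Ω above and αR = 785.0 Ω below.
Lower section ‖ load = 680.6 Ω.
V_wiper = 20.5 × 680.6/(215.0 + 680.6) = 15.6 V.

V ≈ 15.6 V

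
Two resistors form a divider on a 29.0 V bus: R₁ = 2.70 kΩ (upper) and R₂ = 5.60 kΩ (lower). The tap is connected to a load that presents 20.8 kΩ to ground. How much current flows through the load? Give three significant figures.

I_L ≈ 0.865 mA

R₂‖R_L = 4.412 kΩ; V_out = 29.0 × 4.412/7.112 = 17.99 V.
I_L = V_out / R_L = 17.99 / 20.8 kΩ = 0.865 mA.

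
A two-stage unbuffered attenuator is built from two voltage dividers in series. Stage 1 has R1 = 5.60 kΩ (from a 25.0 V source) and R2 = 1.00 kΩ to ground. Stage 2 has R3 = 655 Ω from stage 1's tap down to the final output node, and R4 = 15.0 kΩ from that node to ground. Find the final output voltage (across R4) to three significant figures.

Stage 2 presents R3+R4 = 15660 Ω as a load on stage 1's tap.
Stage 1's lower leg becomes R2‖(R3+R4) = 940.0 Ω, so V_mid = 25.0 × 940.0/6540 = 3.593 V.
Stage 2 is itself unloaded: V_out = V_mid × R4/(R3+R4) = 3.593 × 15000/15660 = 3.44 V.

V_out ≈ 3.44 V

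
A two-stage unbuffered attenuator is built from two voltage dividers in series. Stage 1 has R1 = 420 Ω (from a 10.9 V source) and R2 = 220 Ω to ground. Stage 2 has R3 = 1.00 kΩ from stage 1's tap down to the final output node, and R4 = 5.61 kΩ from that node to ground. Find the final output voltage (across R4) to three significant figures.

V_out ≈ 3.11 V

Stage 2 presents R3+R4 = 6610 Ω as a load on stage 1's tap.
Stage 1's lower leg becomes R2‖(R3+R4) = 212.9 Ω, so V_mid = 10.9 × 212.9/632.9 = 3.667 V.
Stage 2 is itself unloaded: V_out = V_mid × R4/(R3+R4) = 3.667 × 5610/6610 = 3.11 V.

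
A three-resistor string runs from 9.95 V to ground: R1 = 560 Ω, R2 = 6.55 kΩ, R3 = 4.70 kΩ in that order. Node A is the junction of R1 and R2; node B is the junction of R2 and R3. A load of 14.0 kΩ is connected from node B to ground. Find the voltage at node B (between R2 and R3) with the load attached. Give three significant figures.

At node B, R3 is in parallel with the load: R3‖R_L = 3519 Ω.
Below node A the resistance is R2 + (R3‖R_L) = 10070 Ω, so V_A = 9.95 × 10070/10630 = 9.426 V.
Then V_B = V_A × (R3‖R_L)/(R2 + R3‖R_L) = 9.426 × 3519/10070 = 3.29 V.

V ≈ 3.29 V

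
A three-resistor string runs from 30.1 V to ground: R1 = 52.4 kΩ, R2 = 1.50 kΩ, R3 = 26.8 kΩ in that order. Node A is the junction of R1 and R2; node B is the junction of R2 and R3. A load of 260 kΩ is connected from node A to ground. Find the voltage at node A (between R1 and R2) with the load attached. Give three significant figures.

Below node A the series string R2+R3 = 28.30 kΩ sits in parallel with the 260 kΩ load: 25.52 kΩ.
V_A = 30.1 × 25.52/(52.4 + 25.52) = 9.86 V.

V ≈ 9.86 V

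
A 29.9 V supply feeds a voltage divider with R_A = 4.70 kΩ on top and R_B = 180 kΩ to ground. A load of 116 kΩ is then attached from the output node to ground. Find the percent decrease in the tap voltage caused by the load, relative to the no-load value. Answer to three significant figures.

The divider's output (Thévenin) resistance is R_A‖R_B = 4.580 kΩ.
Fractional drop under load = R_th/(R_th + R_L) = 4.580 / (4.580 + 116) = 0.03799.
So the output falls by 3.80 %.

3.80 %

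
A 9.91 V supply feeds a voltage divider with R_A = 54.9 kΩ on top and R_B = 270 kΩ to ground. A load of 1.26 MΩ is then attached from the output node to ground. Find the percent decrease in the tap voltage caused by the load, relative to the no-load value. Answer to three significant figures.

The divider's output (Thévenin) resistance is R_A‖R_B = 45.62 kΩ.
Fractional drop under load = R_th/(R_th + R_L) = 45.62 / (45.62 + 1260) = 0.03494.
So the output falls by 3.49 %.

3.49 %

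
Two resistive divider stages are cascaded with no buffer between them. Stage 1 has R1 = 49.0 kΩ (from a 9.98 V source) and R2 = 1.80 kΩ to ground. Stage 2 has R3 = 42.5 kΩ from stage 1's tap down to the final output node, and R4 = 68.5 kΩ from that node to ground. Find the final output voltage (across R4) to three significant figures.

V_out ≈ 0.215 V

Stage 2 presents R3+R4 = 111.0 kΩ as a load on stage 1's tap.
Stage 1's lower leg becomes R2‖(R3+R4) = 1.771 kΩ, so V_mid = 9.98 × 1.771/50.77 = 0.3482 V.
Stage 2 is itself unloaded: V_out = V_mid × R4/(R3+R4) = 0.3482 × 68.5/111.0 = 0.215 V.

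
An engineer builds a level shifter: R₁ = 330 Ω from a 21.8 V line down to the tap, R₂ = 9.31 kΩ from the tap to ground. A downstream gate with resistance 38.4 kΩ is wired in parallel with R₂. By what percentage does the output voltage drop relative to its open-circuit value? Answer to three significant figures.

The divider's output (Thévenin) resistance is R₁‖R₂ = 318.7 Ω.
Fractional drop under load = R_th/(R_th + R_L) = 318.7 / (318.7 + 38400) = 0.008231.
So the output falls by 0.823 %.

0.823 %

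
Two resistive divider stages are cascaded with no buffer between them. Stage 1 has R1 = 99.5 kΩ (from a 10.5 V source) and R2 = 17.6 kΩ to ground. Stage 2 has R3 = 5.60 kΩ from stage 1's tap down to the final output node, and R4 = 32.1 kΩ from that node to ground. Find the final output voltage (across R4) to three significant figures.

V_out ≈ 0.962 V

Stage 2 presents R3+R4 = 37.70 kΩ as a load on stage 1's tap.
Stage 1's lower leg becomes R2‖(R3+R4) = 12.00 kΩ, so V_mid = 10.5 × 12.00/111.5 = 1.130 V.
Stage 2 is itself unloaded: V_out = V_mid × R4/(R3+R4) = 1.130 × 32.1/37.70 = 0.962 V.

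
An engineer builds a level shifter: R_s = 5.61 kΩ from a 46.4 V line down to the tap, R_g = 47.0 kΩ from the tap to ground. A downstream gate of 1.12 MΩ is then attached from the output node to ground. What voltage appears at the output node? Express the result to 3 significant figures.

V_out ≈ 41.3 V

The load sits in parallel with R_g: R_g‖R_L = (47.0 × 1120) / (47.0 + 1120) = 45.11 kΩ.
V_out = 46.4 × 45.11 / (5.61 + 45.11) = 46.4 × 45.11/50.72 = 41.3 V.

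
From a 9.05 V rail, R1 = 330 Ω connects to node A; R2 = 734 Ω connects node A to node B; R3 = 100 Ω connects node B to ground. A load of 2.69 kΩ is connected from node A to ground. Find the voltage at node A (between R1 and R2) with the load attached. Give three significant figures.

Below node A the series string R2+R3 = 834.0 Ω sits in parallel with the 2690 Ω load: 636.6 Ω.
V_A = 9.05 × 636.6/(330 + 636.6) = 5.96 V.

V ≈ 5.96 V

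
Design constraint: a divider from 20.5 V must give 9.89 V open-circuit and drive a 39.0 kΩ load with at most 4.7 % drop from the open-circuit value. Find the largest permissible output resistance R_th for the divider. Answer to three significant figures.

Loading drop = R_th/(R_th + R_L) ≤ 0.0470, so R_th ≤ R_L · ε/(1−ε) = 39.0 kΩ × 0.0470/0.9530 = 1.92 kΩ.
(Any R1, R2 with R2/(R1+R2) = 0.482 and R1‖R2 ≤ 1.92 kΩ will meet the spec.)

R_th ≤ 1.92 kΩ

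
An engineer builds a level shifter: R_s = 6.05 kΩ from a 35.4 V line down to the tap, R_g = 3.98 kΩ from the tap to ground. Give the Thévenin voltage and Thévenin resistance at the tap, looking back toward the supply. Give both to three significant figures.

V_th is the open-circuit tap voltage: 35.4 × 3.98/(6.05 + 3.98) = 14.0 V.
With the supply zeroed, R_s and R_g appear in parallel from the tap: R_th = R_s‖R_g = (6.05 × 3.98)/10.03 = 2.40 kΩ.

V_th = 14.0 V, R_th = 2.40 kΩ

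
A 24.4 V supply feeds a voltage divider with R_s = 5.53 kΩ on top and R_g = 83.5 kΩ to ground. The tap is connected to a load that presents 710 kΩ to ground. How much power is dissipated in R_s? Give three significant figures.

P ≈ 0.511 mW

Total resistance from the source is R_s + (R_g‖R_L) = 80.24 kΩ, so I = 24.4/80.24 kΩ = 0.3041 mA.
P = I²·R_s = (0.3041 mA)² × 5.53 kΩ = 0.511 mW.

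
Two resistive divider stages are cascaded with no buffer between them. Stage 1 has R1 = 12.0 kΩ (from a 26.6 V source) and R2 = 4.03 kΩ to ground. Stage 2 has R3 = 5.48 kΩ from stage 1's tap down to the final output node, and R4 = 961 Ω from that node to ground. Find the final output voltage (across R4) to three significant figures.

Stage 2 presents R3+R4 = 6441 Ω as a load on stage 1's tap.
Stage 1's lower leg becomes R2‖(R3+R4) = 2479 Ω, so V_mid = 26.6 × 2479/14480 = 4.554 V.
Stage 2 is itself unloaded: V_out = V_mid × R4/(R3+R4) = 4.554 × 961/6441 = 0.679 V.

V_out ≈ 0.679 V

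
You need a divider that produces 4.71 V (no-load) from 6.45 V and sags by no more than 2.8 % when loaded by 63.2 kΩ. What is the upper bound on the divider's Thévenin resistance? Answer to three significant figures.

Loading drop = R_th/(R_th + R_L) ≤ 0.0280, so R_th ≤ R_L · ε/(1−ε) = 63.2 kΩ × 0.0280/0.9720 = 1.82 kΩ.
(Any R1, R2 with R2/(R1+R2) = 0.730 and R1‖R2 ≤ 1.82 kΩ will meet the spec.)

R_th ≤ 1.82 kΩ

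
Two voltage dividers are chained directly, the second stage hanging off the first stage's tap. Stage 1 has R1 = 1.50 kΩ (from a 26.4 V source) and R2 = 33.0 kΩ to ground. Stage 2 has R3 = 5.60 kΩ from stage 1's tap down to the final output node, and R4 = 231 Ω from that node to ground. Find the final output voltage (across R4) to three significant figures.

Stage 2 presents R3+R4 = 5831 Ω as a load on stage 1's tap.
Stage 1's lower leg becomes R2‖(R3+R4) = 4955 Ω, so V_mid = 26.4 × 4955/6455 = 20.27 V.
Stage 2 is itself unloaded: V_out = V_mid × R4/(R3+R4) = 20.27 × 231/5831 = 0.803 V.

V_out ≈ 0.803 V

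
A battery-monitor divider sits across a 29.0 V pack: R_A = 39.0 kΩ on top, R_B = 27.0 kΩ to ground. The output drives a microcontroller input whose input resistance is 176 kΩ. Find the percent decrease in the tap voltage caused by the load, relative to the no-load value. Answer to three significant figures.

Unloaded V = 29.0 × 27.0/66.00 = 11.864 V.
Loaded: R_B‖R_L = 23.41 kΩ, giving V = 29.0 × 23.41/62.41 = 10.878 V.
Drop = (11.864 − 10.878) / 11.864 = 8.31 %.

8.31 %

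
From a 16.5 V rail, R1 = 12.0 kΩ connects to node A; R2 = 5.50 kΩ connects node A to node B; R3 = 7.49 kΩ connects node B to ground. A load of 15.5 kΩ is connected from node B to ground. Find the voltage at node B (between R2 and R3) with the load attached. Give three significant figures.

V ≈ 3.70 V

At node B, R3 is in parallel with the load: R3‖R_L = 5.050 kΩ.
Below node A the resistance is R2 + (R3‖R_L) = 10.55 kΩ, so V_A = 16.5 × 10.55/22.55 = 7.719 V.
Then V_B = V_A × (R3‖R_L)/(R2 + R3‖R_L) = 7.719 × 5.050/10.55 = 3.70 V.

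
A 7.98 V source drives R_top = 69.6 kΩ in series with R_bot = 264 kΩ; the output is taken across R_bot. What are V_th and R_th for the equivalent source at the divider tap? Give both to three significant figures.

V_th is the open-circuit tap voltage: 7.98 × 264/(69.6 + 264) = 6.32 V.
With the supply zeroed, R_top and R_bot appear in parallel from the tap: R_th = R_top‖R_bot = (69.6 × 264)/333.6 = 55.1 kΩ.

V_th = 6.32 V, R_th = 55.1 kΩ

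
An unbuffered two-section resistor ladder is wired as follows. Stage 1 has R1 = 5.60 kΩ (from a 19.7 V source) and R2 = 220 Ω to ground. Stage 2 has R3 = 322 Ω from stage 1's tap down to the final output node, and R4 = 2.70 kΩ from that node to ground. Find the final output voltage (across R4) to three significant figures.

Stage 2 presents R3+R4 = 3022 Ω as a load on stage 1's tap.
Stage 1's lower leg becomes R2‖(R3+R4) = 205.1 Ω, so V_mid = 19.7 × 205.1/5805 = 0.6959 V.
Stage 2 is itself unloaded: V_out = V_mid × R4/(R3+R4) = 0.6959 × 2700/3022 = 0.622 V.

V_out ≈ 0.622 V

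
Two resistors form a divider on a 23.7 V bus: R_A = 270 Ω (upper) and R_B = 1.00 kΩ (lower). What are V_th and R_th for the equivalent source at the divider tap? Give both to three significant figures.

V_th is the open-circuit tap voltage: 23.7 × 1000/(270 + 1000) = 18.7 V.
With the supply zeroed, R_A and R_B appear in parallel from the tap: R_th = R_A‖R_B = (270 × 1000)/1270 = 213 Ω.

V_th = 18.7 V, R_th = 213 Ω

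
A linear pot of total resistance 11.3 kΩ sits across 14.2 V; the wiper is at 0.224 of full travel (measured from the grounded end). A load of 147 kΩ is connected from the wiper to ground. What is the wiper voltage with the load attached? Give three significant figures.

The wiper splits the pot into (1−α)R = 8.769 kΩ above and αR = 2.531 kΩ below.
Lower section ‖ load = 2.488 kΩ.
V_wiper = 14.2 × 2.488/(8.769 + 2.488) = 3.14 V.

V ≈ 3.14 V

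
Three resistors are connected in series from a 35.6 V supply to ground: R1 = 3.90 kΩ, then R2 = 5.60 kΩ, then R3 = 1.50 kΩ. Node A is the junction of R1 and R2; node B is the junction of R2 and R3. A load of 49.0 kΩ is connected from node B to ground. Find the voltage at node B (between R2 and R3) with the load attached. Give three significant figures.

V ≈ 4.73 V

At node B, R3 is in parallel with the load: R3‖R_L = 1.455 kΩ.
Below node A the resistance is R2 + (R3‖R_L) = 7.055 kΩ, so V_A = 35.6 × 7.055/10.96 = 22.93 V.
Then V_B = V_A × (R3‖R_L)/(R2 + R3‖R_L) = 22.93 × 1.455/7.055 = 4.73 V.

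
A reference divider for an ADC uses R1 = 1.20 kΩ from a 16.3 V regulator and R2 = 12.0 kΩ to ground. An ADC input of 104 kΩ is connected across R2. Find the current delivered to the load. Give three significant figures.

I_L ≈ 0.141 mA

R2‖R_L = 10.76 kΩ; V_out = 16.3 × 10.76/11.96 = 14.66 V.
I_L = V_out / R_L = 14.66 / 104 kΩ = 0.141 mA.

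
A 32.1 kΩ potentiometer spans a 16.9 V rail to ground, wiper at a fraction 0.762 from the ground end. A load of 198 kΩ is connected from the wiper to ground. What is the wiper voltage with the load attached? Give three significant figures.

The wiper splits the pot into (1−α)R = 7.640 kΩ above and αR = 24.46 kΩ below.
Lower section ‖ load = 21.77 kΩ.
V_wiper = 16.9 × 21.77/(7.640 + 21.77) = 12.5 V.

V ≈ 12.5 V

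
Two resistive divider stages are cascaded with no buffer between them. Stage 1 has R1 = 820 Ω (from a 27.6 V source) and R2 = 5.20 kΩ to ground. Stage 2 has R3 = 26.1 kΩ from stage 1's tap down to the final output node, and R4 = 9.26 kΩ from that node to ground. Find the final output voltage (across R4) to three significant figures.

V_out ≈ 6.12 V

Stage 2 presents R3+R4 = 35360 Ω as a load on stage 1's tap.
Stage 1's lower leg becomes R2‖(R3+R4) = 4533 Ω, so V_mid = 27.6 × 4533/5353 = 23.37 V.
Stage 2 is itself unloaded: V_out = V_mid × R4/(R3+R4) = 23.37 × 9260/35360 = 6.12 V.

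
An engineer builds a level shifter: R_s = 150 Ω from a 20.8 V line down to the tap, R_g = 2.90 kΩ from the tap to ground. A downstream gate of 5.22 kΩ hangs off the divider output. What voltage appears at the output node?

The load sits in parallel with R_g: R_g‖R_L = (2900 × 5220) / (2900 + 5220) = 1864 Ω.
V_out = 20.8 × 1864 / (150 + 1864) = 20.8 × 1864/2014 = 19.3 V.

V_out ≈ 19.3 V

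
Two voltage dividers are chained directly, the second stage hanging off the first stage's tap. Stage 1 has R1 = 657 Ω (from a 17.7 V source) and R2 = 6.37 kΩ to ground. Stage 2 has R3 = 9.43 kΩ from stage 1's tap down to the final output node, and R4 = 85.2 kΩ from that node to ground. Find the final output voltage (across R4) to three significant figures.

Stage 2 presents R3+R4 = 94630 Ω as a load on stage 1's tap.
Stage 1's lower leg becomes R2‖(R3+R4) = 5968 Ω, so V_mid = 17.7 × 5968/6625 = 15.94 V.
Stage 2 is itself unloaded: V_out = V_mid × R4/(R3+R4) = 15.94 × 85200/94630 = 14.4 V.

V_out ≈ 14.4 V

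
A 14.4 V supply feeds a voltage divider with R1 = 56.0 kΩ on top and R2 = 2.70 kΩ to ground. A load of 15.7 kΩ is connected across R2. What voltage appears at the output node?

The load sits in parallel with R2: R2‖R_L = (2.70 × 15.7) / (2.70 + 15.7) = 2.304 kΩ.
V_out = 14.4 × 2.304 / (56.0 + 2.304) = 14.4 × 2.304/58.30 = 0.569 V.

V_out ≈ 0.569 V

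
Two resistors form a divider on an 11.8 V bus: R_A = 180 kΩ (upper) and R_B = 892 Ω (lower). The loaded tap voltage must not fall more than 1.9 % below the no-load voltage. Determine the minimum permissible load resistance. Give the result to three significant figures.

R_L(min) ≈ 45.8 kΩ

Output resistance R_th = R_A‖R_B = (180000 × 892)/180900 = 887.6 Ω.
The fractional drop is R_th/(R_th + R_L); requiring this ≤ 0.0190 gives R_L ≥ R_th(1/0.0190 − 1) = 887.6 × 51.63 = 45.8 kΩ.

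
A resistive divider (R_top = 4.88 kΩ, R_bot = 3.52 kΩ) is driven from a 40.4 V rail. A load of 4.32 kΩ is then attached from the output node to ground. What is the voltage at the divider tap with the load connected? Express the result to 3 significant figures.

V_out ≈ 11.5 V

The load sits in parallel with R_bot: R_bot‖R_L = (3.52 × 4.32) / (3.52 + 4.32) = 1.940 kΩ.
V_out = 40.4 × 1.940 / (4.88 + 1.940) = 40.4 × 1.940/6.820 = 11.5 V.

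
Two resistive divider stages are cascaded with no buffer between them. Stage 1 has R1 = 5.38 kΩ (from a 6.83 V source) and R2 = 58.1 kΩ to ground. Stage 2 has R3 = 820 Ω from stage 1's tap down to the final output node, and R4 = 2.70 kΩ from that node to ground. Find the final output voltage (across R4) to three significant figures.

V_out ≈ 2.00 V

Stage 2 presents R3+R4 = 3520 Ω as a load on stage 1's tap.
Stage 1's lower leg becomes R2‖(R3+R4) = 3319 Ω, so V_mid = 6.83 × 3319/8699 = 2.606 V.
Stage 2 is itself unloaded: V_out = V_mid × R4/(R3+R4) = 2.606 × 2700/3520 = 2.00 V.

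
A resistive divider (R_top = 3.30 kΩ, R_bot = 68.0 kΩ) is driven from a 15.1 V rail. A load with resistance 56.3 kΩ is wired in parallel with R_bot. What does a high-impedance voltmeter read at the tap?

The load sits in parallel with R_bot: R_bot‖R_L = (68.0 × 56.3) / (68.0 + 56.3) = 30.80 kΩ.
V_out = 15.1 × 30.80 / (3.30 + 30.80) = 15.1 × 30.80/34.10 = 13.6 V.
(Unloaded it would have been 14.4 V.)

V_out ≈ 13.6 V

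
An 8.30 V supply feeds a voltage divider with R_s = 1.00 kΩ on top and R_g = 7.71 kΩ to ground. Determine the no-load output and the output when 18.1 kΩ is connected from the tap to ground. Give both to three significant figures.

Open-circuit: V = 8.30 × 7.71/(1.00 + 7.71) = 7.35 V.
With the load, R_g becomes R_g‖R_L = 5.407 kΩ, so V = 8.30 × 5.407/6.407 = 7.00 V.

Unloaded: 7.35 V; loaded: 7.00 V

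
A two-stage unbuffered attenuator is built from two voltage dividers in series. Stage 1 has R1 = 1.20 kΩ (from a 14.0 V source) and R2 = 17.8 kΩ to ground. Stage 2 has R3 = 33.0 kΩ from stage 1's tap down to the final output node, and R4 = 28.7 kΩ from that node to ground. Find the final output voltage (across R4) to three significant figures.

V_out ≈ 5.99 V

Stage 2 presents R3+R4 = 61.70 kΩ as a load on stage 1's tap.
Stage 1's lower leg becomes R2‖(R3+R4) = 13.81 kΩ, so V_mid = 14.0 × 13.81/15.01 = 12.88 V.
Stage 2 is itself unloaded: V_out = V_mid × R4/(R3+R4) = 12.88 × 28.7/61.70 = 5.99 V.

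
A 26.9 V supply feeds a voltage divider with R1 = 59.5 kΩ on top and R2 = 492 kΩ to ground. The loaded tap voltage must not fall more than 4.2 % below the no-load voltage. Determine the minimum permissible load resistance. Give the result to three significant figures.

Output resistance R_th = R1‖R2 = (59.5 × 492)/551.5 = 53.08 kΩ.
The fractional drop is R_th/(R_th + R_L); requiring this ≤ 0.0420 gives R_L ≥ R_th(1/0.0420 − 1) = 53.08 × 22.81 = 1.21 MΩ.

R_L(min) ≈ 1.21 MΩ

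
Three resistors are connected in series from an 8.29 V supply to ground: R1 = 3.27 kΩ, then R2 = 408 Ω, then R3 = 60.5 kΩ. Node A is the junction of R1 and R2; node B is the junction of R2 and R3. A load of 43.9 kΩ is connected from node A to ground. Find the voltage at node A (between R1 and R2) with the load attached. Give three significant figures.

Below node A the series string R2+R3 = 60910 Ω sits in parallel with the 43900 Ω load: 25510 Ω.
V_A = 8.29 × 25510/(3270 + 25510) = 7.35 V.

V ≈ 7.35 V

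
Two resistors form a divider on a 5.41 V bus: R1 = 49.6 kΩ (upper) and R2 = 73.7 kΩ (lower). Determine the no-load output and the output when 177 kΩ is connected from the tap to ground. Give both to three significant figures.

Open-circuit: V = 5.41 × 73.7/(49.6 + 73.7) = 3.23 V.
With the load, R2 becomes R2‖R_L = 52.03 kΩ, so V = 5.41 × 52.03/101.6 = 2.77 V.

Unloaded: 3.23 V; loaded: 2.77 V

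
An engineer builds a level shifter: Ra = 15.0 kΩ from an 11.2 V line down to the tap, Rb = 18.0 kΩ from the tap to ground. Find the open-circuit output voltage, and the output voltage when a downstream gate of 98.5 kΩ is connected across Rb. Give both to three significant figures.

Unloaded: 6.11 V; loaded: 5.64 V

Open-circuit: V = 11.2 × 18.0/(15.0 + 18.0) = 6.11 V.
With the load, Rb becomes Rb‖R_L = 15.22 kΩ, so V = 11.2 × 15.22/30.22 = 5.64 V.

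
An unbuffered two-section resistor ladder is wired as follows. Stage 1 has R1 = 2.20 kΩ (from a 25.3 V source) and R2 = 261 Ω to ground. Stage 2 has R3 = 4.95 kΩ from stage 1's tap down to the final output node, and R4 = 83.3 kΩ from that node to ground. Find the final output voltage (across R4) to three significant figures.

Stage 2 presents R3+R4 = 88250 Ω as a load on stage 1's tap.
Stage 1's lower leg becomes R2‖(R3+R4) = 260.2 Ω, so V_mid = 25.3 × 260.2/2460 = 2.676 V.
Stage 2 is itself unloaded: V_out = V_mid × R4/(R3+R4) = 2.676 × 83300/88250 = 2.53 V.

V_out ≈ 2.53 V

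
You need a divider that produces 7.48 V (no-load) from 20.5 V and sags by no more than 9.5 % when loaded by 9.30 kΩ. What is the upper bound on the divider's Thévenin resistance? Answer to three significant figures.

R_th ≤ 976 Ω

Loading drop = R_th/(R_th + R_L) ≤ 0.0950, so R_th ≤ R_L · ε/(1−ε) = 9.30 kΩ × 0.0950/0.9050 = 976 Ω.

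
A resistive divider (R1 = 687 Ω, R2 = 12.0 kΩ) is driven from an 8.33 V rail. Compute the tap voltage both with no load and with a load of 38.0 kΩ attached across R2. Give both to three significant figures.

Unloaded: 7.88 V; loaded: 7.75 V

Open-circuit: V = 8.33 × 12000/(687 + 12000) = 7.88 V.
With the load, R2 becomes R2‖R_L = 9120 Ω, so V = 8.33 × 9120/9807 = 7.75 V.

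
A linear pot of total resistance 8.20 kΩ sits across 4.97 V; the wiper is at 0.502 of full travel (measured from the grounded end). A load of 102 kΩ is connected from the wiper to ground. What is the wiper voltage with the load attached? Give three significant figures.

V ≈ 2.45 V

The wiper splits the pot into (1−α)R = 4.084 kΩ above and αR = 4.116 kΩ below.
Lower section ‖ load = 3.957 kΩ.
V_wiper = 4.97 × 3.957/(4.084 + 3.957) = 2.45 V.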